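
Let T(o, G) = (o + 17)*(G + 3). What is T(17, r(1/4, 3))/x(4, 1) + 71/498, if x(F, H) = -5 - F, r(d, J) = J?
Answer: -3739/166 ≈ -22.524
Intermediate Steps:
T(o, G) = (3 + G)*(17 + o) (T(o, G) = (17 + o)*(3 + G) = (3 + G)*(17 + o))
T(17, r(1/4, 3))/x(4, 1) + 71/498 = (51 + 3*17 + 17*3 + 3*17)/(-5 - 1*4) + 71/498 = (51 + 51 + 51 + 51)/(-5 - 4) + 71*(1/498) = 204/(-9) + 71/498 = 204*(-1/9) + 71/498 = -68/3 + 71/498 = -3739/166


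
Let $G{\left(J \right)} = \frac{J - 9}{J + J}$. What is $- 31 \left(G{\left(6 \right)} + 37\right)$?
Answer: $- \frac{4557}{4} \approx -1139.3$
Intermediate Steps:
$G{\left(J \right)} = \frac{-9 + J}{2 J}$
$- 31 \left(G{\left(6 \right)} + 37\right) = - 31 \left(\frac{-9 + 6}{2 \cdot 6} + 37\right) = - 31 \left(\frac{1}{2} \cdot \frac{1}{6} \left(-3\right) + 37\right) = - 31 \left(- \frac{1}{4} + 37\right) = \left(-31\right) \frac{147}{4} = - \frac{4557}{4}$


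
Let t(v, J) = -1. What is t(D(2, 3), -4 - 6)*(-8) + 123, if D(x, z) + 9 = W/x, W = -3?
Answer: 131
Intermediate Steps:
D(x, z) = -9 - 3/x
t(D(2, 3), -4 - 6)*(-8) + 123 = -1*(-8) + 123 = 8 + 123 = 131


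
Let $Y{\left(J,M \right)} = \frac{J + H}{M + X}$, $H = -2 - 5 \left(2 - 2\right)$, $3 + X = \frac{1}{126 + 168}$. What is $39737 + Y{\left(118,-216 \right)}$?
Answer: $\frac{2558432641}{64385} \approx 39737.0$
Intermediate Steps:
$X = - \frac{881}{294}$ ($X = -3 + \frac{1}{126 + 168} = -3 + \frac{1}{294} = - \frac{881}{294} \approx -2.9966$)
$H = -2$ ($H = -2 - 0 = -2 + 0 = -2$)
$Y{\left(J,M \right)} = \frac{-2 + J}{- \frac{881}{294} + M}$ ($Y{\left(J,M \right)} = \frac{J - 2}{M - \frac{881}{294}} = \frac{-2 + J}{- \frac{881}{294} + M}$)
$39737 + Y{\left(118,-216 \right)} = 39737 + \frac{294 \left(-2 + 118\right)}{-881 + 294 \left(-216\right)} = 39737 + 294 \frac{1}{-881 - 63504} \cdot 116 = 39737 + 294 \frac{1}{-64385} \cdot 116 = 39737 + 294 \left(- \frac{1}{64385}\right) 116 = 39737 - \frac{34104}{64385} = \frac{2558432641}{64385}$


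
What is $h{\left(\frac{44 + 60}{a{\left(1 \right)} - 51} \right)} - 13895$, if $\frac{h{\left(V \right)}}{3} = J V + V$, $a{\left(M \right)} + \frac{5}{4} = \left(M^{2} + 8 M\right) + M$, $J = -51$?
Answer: $- \frac{175835}{13} \approx -13526.0$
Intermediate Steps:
$a{\left(M \right)} = - \frac{5}{4} + M^{2} + 9 M$ ($a{\left(M \right)} = - \frac{5}{4} + \left(\left(M^{2} + 8 M\right) + M\right) = - \frac{5}{4} + \left(M^{2} + 9 M\right) = - \frac{5}{4} + M^{2} + 9 M$)
$h{\left(V \right)} = - 150 V$ ($h{\left(V \right)} = 3 \left(- 51 V + V\right) = 3 \left(- 50 V\right) = - 150 V$)
$h{\left(\frac{44 + 60}{a{\left(1 \right)} - 51} \right)} - 13895 = - 150 \frac{44 + 60}{\left(- \frac{5}{4} + 1^{2} + 9 \cdot 1\right) - 51} - 13895 = - 150 \frac{104}{\left(- \frac{5}{4} + 1 + 9\right) - 51} - 13895 = - 150 \frac{104}{\frac{35}{4} - 51} - 13895 = - 150 \frac{104}{- \frac{169}{4}} - 13895 = - 150 \cdot 104 \left(- \frac{4}{169}\right) - 13895 = \left(-150\right) \left(- \frac{32}{13}\right) - 13895 = \frac{4800}{13} - 13895 = - \frac{175835}{13}$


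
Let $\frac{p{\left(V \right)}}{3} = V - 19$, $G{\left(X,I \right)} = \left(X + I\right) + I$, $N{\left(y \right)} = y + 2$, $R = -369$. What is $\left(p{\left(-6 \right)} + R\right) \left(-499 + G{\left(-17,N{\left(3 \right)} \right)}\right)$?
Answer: $224664$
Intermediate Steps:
$N{\left(y \right)} = 2 + y$
$G{\left(X,I \right)} = X + 2 I$ ($G{\left(X,I \right)} = \left(I + X\right) + I = X + 2 I$)
$p{\left(V \right)} = -57 + 3 V$ ($p{\left(V \right)} = 3 \left(V - 19\right) = 3 \left(-19 + V\right) = -57 + 3 V$)
$\left(p{\left(-6 \right)} + R\right) \left(-499 + G{\left(-17,N{\left(3 \right)} \right)}\right) = \left(\left(-57 + 3 \left(-6\right)\right) - 369\right) \left(-499 - \left(17 - 2 \left(2 + 3\right)\right)\right) = \left(\left(-57 - 18\right) - 369\right) \left(-499 + \left(-17 + 2 \cdot 5\right)\right) = \left(-75 - 369\right) \left(-499 + \left(-17 + 10\right)\right) = - 444 \left(-499 - 7\right) = \left(-444\right) \left(-506\right) = 224664$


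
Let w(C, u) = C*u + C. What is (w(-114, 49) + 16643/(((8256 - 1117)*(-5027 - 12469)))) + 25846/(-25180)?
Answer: -407504367112531/71479120680 ≈ -5701.0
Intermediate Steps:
w(C, u) = C + C*u
(w(-114, 49) + 16643/(((8256 - 1117)*(-5027 - 12469)))) + 25846/(-25180) = (-114*(1 + 49) + 16643/(((8256 - 1117)*(-5027 - 12469)))) + 25846/(-25180) = (-114*50 + 16643/((7139*(-17496)))) + 25846*(-1/25180) = (-5700 + 16643/(-124903944)) - 12923/12590 = (-5700 + 16643*(-1/124903944)) - 12923/12590 = (-5700 - 1513/11354904) - 12923/12590 = -64722954313/11354904 - 12923/12590 = -407504367112531/71479120680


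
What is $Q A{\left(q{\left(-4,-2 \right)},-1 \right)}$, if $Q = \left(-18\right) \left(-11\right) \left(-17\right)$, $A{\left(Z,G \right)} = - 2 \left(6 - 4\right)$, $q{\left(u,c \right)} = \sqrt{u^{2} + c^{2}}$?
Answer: $13464$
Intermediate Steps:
$q{\left(u,c \right)} = \sqrt{c^{2} + u^{2}}$
$A{\left(Z,G \right)} = -4$ ($A{\left(Z,G \right)} = \left(-2\right) 2 = -4$)
$Q = -3366$ ($Q = 198 \left(-17\right) = -3366$)
$Q A{\left(q{\left(-4,-2 \right)},-1 \right)} = \left(-3366\right) \left(-4\right) = 13464$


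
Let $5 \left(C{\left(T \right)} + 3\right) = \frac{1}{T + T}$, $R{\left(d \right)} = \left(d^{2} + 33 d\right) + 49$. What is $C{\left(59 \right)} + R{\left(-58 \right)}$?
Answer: $\frac{882641}{590} \approx 1496.0$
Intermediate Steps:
$R{\left(d \right)} = 49 + d^{2} + 33 d$
$C{\left(T \right)} = -3 + \frac{1}{10 T}$ ($C{\left(T \right)} = -3 + \frac{1}{5 \left(T + T\right)} = -3 + \frac{1}{5 \cdot 2 T} = -3 + \frac{\frac{1}{2} \frac{1}{T}}{5} = -3 + \frac{1}{10 T}$)
$C{\left(59 \right)} + R{\left(-58 \right)} = \left(-3 + \frac{1}{10 \cdot 59}\right) + \left(49 + \left(-58\right)^{2} + 33 \left(-58\right)\right) = \left(-3 + \frac{1}{10} \cdot \frac{1}{59}\right) + \left(49 + 3364 - 1914\right) = \left(-3 + \frac{1}{590}\right) + 1499 = - \frac{1769}{590} + 1499 = \frac{882641}{590}$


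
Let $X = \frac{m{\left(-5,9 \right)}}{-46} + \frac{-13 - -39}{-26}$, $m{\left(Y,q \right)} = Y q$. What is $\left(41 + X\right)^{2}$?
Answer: $\frac{3553225}{2116} \approx 1679.2$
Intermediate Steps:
$X = - \frac{1}{46}$ ($X = \frac{\left(-5\right) 9}{-46} + \frac{-13 - -39}{-26} = \left(-45\right) \left(- \frac{1}{46}\right) + \left(-13 + 39\right) \left(- \frac{1}{26}\right) = \frac{45}{46} + 26 \left(- \frac{1}{26}\right) = \frac{45}{46} - 1 = - \frac{1}{46} \approx -0.021739$)
$\left(41 + X\right)^{2} = \left(41 - \frac{1}{46}\right)^{2} = \left(\frac{1885}{46}\right)^{2} = \frac{3553225}{2116}$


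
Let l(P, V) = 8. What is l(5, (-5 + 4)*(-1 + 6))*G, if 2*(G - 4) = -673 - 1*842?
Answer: -6028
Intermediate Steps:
G = -1507/2 (G = 4 + (-673 - 1*842)/2 = 4 + (-673 - 842)/2 = 4 + (½)*(-1515) = 4 - 1515/2 = -1507/2 ≈ -753.50)
l(5, (-5 + 4)*(-1 + 6))*G = 8*(-1507/2) = -6028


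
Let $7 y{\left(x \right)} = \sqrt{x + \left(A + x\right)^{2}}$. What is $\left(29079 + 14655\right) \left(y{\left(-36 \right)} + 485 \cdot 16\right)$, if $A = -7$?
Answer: $339375840 + 43734 \sqrt{37} \approx 3.3964 \cdot 10^{8}$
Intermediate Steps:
$y{\left(x \right)} = \frac{\sqrt{x + \left(-7 + x\right)^{2}}}{7}$
$\left(29079 + 14655\right) \left(y{\left(-36 \right)} + 485 \cdot 16\right) = \left(29079 + 14655\right) \left(\frac{\sqrt{-36 + \left(-7 - 36\right)^{2}}}{7} + 485 \cdot 16\right) = 43734 \left(\frac{\sqrt{-36 + \left(-43\right)^{2}}}{7} + 7760\right) = 43734 \left(\frac{\sqrt{-36 + 1849}}{7} + 7760\right) = 43734 \left(\frac{\sqrt{1813}}{7} + 7760\right) = 43734 \left(\frac{7 \sqrt{37}}{7} + 7760\right) = 43734 \left(\sqrt{37} + 7760\right) = 43734 \left(7760 + \sqrt{37}\right) = 339375840 + 43734 \sqrt{37}$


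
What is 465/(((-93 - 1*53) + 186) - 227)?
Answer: -465/187 ≈ -2.4866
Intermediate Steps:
465/(((-93 - 1*53) + 186) - 227) = 465/(((-93 - 53) + 186) - 227) = 465/((-146 + 186) - 227) = 465/(40 - 227) = 465/(-187) = 465*(-1/187) = -465/187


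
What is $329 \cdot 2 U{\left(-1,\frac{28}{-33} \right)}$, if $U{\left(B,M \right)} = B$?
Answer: $-658$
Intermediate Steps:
$329 \cdot 2 U{\left(-1,\frac{28}{-33} \right)} = 329 \cdot 2 \left(-1\right) = 658 \left(-1\right) = -658$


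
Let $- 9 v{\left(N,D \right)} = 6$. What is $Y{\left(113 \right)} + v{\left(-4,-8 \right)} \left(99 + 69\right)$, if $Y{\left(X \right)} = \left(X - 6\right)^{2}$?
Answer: $11337$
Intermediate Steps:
$Y{\left(X \right)} = \left(-6 + X\right)^{2}$
$v{\left(N,D \right)} = - \frac{2}{3}$ ($v{\left(N,D \right)} = \left(- \frac{1}{9}\right) 6 = - \frac{2}{3}$)
$Y{\left(113 \right)} + v{\left(-4,-8 \right)} \left(99 + 69\right) = \left(-6 + 113\right)^{2} - \frac{2 \left(99 + 69\right)}{3} = 107^{2} - 112 = 11449 - 112 = 11337$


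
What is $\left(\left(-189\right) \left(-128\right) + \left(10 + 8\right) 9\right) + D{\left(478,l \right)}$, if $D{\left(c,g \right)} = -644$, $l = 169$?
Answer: $23710$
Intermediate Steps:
$\left(\left(-189\right) \left(-128\right) + \left(10 + 8\right) 9\right) + D{\left(478,l \right)} = \left(\left(-189\right) \left(-128\right) + \left(10 + 8\right) 9\right) - 644 = \left(24192 + 18 \cdot 9\right) - 644 = \left(24192 + 162\right) - 644 = 24354 - 644 = 23710$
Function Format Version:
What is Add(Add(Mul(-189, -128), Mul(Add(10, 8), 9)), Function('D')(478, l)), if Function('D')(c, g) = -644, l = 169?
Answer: 23710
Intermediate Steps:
Add(Add(Mul(-189, -128), Mul(Add(10, 8), 9)), Function('D')(478, l)) = Add(Add(Mul(-189, -128), Mul(Add(10, 8), 9)), -644) = Add(Add(24192, Mul(18, 9)), -644) = Add(Add(24192, 162), -644) = Add(24354, -644) = 23710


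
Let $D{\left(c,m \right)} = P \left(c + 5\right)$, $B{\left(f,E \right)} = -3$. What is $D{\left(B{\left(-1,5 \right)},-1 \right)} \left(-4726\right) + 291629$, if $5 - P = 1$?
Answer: $253821$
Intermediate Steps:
$P = 4$ ($P = 5 - 1 = 4$)
$D{\left(c,m \right)} = 20 + 4 c$ ($D{\left(c,m \right)} = 4 \left(c + 5\right) = 4 \left(5 + c\right) = 20 + 4 c$)
$D{\left(B{\left(-1,5 \right)},-1 \right)} \left(-4726\right) + 291629 = \left(20 + 4 \left(-3\right)\right) \left(-4726\right) + 291629 = \left(20 - 12\right) \left(-4726\right) + 291629 = 8 \left(-4726\right) + 291629 = -37808 + 291629 = 253821$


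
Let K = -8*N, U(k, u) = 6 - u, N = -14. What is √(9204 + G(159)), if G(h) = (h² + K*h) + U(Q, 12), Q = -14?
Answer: √52287 ≈ 228.66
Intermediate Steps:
K = 112 (K = -8*(-14) = 112)
G(h) = -6 + h² + 112*h (G(h) = (h² + 112*h) + (6 - 1*12) = (h² + 112*h) + (6 - 12) = (h² + 112*h) - 6 = -6 + h² + 112*h)
√(9204 + G(159)) = √(9204 + (-6 + 159² + 112*159)) = √(9204 + (-6 + 25281 + 17808)) = √(9204 + 43083) = √52287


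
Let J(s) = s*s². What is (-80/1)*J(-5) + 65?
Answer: 10065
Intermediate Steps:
J(s) = s³
(-80/1)*J(-5) + 65 = -80/1*(-5)³ + 65 = -80*1*(-125) + 65 = -80*(-125) + 65 = 10000 + 65 = 10065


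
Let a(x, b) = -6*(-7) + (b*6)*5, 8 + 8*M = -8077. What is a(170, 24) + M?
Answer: -1989/8 ≈ -248.63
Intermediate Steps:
M = -8085/8 (M = -1 + (1/8)*(-8077) = -1 - 8077/8 = -8085/8 ≈ -1010.6)
a(x, b) = 42 + 30*b (a(x, b) = 42 + (6*b)*5 = 42 + 30*b)
a(170, 24) + M = (42 + 30*24) - 8085/8 = (42 + 720) - 8085/8 = 762 - 8085/8 = -1989/8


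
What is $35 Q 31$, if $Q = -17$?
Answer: $-18445$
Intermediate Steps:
$35 Q 31 = 35 \left(-17\right) 31 = \left(-595\right) 31 = -18445$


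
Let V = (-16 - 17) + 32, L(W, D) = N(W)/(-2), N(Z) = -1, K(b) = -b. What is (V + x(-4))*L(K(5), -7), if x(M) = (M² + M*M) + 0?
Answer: 31/2 ≈ 15.500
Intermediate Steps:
L(W, D) = ½ (L(W, D) = -1/(-2) = -1*(-½) = ½)
V = -1 (V = -33 + 32 = -1)
x(M) = 2*M² (x(M) = (M² + M²) + 0 = 2*M² + 0 = 2*M²)
(V + x(-4))*L(K(5), -7) = (-1 + 2*(-4)²)*(½) = (-1 + 2*16)*(½) = (-1 + 32)*(½) = 31*(½) = 31/2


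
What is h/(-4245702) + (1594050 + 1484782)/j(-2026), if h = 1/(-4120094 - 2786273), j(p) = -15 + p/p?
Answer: -45139335056644533737/205256633292438 ≈ -2.1992e+5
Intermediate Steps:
j(p) = -14 (j(p) = -15 + 1 = -14)
h = -1/6906367 (h = 1/(-6906367) = -1/6906367 ≈ -1.4479e-7)
h/(-4245702) + (1594050 + 1484782)/j(-2026) = -1/6906367/(-4245702) + (1594050 + 1484782)/(-14) = -1/6906367*(-1/4245702) + 3078832*(-1/14) = 1/29322376184634 - 1539416/7 = -45139335056644533737/205256633292438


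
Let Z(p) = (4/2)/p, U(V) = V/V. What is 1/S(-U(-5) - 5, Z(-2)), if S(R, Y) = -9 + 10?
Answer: 1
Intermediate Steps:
U(V) = 1
Z(p) = 2/p (Z(p) = (4*(½))/p = 2/p)
S(R, Y) = 1
1/S(-U(-5) - 5, Z(-2)) = 1/1 = 1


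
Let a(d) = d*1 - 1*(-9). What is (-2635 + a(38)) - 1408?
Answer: -3996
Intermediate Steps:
a(d) = 9 + d (a(d) = d + 9 = 9 + d)
(-2635 + a(38)) - 1408 = (-2635 + (9 + 38)) - 1408 = (-2635 + 47) - 1408 = -2588 - 1408 = -3996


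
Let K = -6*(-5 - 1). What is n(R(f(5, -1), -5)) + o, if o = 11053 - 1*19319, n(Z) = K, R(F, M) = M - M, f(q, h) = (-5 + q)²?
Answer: -8230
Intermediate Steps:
R(F, M) = 0
K = 36 (K = -6*(-6) = 36)
n(Z) = 36
o = -8266 (o = 11053 - 19319 = -8266)
n(R(f(5, -1), -5)) + o = 36 - 8266 = -8230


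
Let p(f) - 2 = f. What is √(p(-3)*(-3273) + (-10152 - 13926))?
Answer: I*√20805 ≈ 144.24*I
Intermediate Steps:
p(f) = 2 + f
√(p(-3)*(-3273) + (-10152 - 13926)) = √((2 - 3)*(-3273) + (-10152 - 13926)) = √(-1*(-3273) - 24078) = √(3273 - 24078) = √(-20805) = I*√20805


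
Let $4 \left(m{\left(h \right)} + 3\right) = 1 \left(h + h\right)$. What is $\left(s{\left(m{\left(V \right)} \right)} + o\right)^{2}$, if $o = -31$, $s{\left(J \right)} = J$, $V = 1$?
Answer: $\frac{4489}{4} \approx 1122.3$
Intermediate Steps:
$m{\left(h \right)} = -3 + \frac{h}{2}$ ($m{\left(h \right)} = -3 + \frac{1 \left(h + h\right)}{4} = -3 + \frac{1 \cdot 2 h}{4} = -3 + \frac{2 h}{4} = -3 + \frac{h}{2}$)
$\left(s{\left(m{\left(V \right)} \right)} + o\right)^{2} = \left(\left(-3 + \frac{1}{2} \cdot 1\right) - 31\right)^{2} = \left(\left(-3 + \frac{1}{2}\right) - 31\right)^{2} = \left(- \frac{5}{2} - 31\right)^{2} = \left(- \frac{67}{2}\right)^{2} = \frac{4489}{4}$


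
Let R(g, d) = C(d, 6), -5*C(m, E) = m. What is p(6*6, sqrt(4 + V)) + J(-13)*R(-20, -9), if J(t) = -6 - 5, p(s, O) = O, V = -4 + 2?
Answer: -99/5 + sqrt(2) ≈ -18.386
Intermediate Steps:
C(m, E) = -m/5
V = -2
R(g, d) = -d/5
J(t) = -11
p(6*6, sqrt(4 + V)) + J(-13)*R(-20, -9) = sqrt(4 - 2) - (-11)*(-9)/5 = sqrt(2) - 11*9/5 = sqrt(2) - 99/5 = -99/5 + sqrt(2)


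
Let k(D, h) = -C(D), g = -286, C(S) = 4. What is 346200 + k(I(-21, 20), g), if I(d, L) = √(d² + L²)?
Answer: 346196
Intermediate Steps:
I(d, L) = √(L² + d²)
k(D, h) = -4 (k(D, h) = -1*4 = -4)
346200 + k(I(-21, 20), g) = 346200 - 4 = 346196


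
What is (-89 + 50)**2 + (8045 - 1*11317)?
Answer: -1751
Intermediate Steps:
(-89 + 50)**2 + (8045 - 1*11317) = (-39)**2 + (8045 - 11317) = 1521 - 3272 = -1751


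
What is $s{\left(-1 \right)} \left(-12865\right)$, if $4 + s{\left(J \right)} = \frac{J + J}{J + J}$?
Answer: $38595$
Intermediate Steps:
$s{\left(J \right)} = -3$ ($s{\left(J \right)} = -4 + \frac{J + J}{J + J} = -4 + \frac{2 J}{2 J} = -4 + 2 J \frac{1}{2 J} = -4 + 1 = -3$)
$s{\left(-1 \right)} \left(-12865\right) = \left(-3\right) \left(-12865\right) = 38595$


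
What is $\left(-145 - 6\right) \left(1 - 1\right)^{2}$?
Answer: $0$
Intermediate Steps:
$\left(-145 - 6\right) \left(1 - 1\right)^{2} = - 151 \cdot 0^{2} = \left(-151\right) 0 = 0$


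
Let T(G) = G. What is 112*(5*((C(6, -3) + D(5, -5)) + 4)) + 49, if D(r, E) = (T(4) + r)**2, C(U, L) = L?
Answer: 45969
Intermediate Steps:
D(r, E) = (4 + r)**2
112*(5*((C(6, -3) + D(5, -5)) + 4)) + 49 = 112*(5*((-3 + (4 + 5)**2) + 4)) + 49 = 112*(5*((-3 + 9**2) + 4)) + 49 = 112*(5*((-3 + 81) + 4)) + 49 = 112*(5*(78 + 4)) + 49 = 112*(5*82) + 49 = 112*410 + 49 = 45920 + 49 = 45969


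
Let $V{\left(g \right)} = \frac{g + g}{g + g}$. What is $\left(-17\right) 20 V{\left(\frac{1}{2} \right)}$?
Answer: $-340$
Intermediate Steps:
$V{\left(g \right)} = 1$ ($V{\left(g \right)} = \frac{2 g}{2 g} = 2 g \frac{1}{2 g} = 1$)
$\left(-17\right) 20 V{\left(\frac{1}{2} \right)} = \left(-17\right) 20 \cdot 1 = \left(-340\right) 1 = -340$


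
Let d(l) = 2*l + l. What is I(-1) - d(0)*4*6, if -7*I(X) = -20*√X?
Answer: 20*I/7 ≈ 2.8571*I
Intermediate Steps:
d(l) = 3*l
I(X) = 20*√X/7 (I(X) = -(-20)*√X/7 = 20*√X/7)
I(-1) - d(0)*4*6 = 20*√(-1)/7 - (3*0)*4*6 = 20*I/7 - 0*4*6 = 20*I/7 - 0*6 = 20*I/7 - 1*0 = 20*I/7 + 0 = 20*I/7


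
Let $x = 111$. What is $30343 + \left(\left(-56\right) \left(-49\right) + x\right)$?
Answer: $33198$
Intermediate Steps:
$30343 + \left(\left(-56\right) \left(-49\right) + x\right) = 30343 + \left(\left(-56\right) \left(-49\right) + 111\right) = 30343 + \left(2744 + 111\right) = 30343 + 2855 = 33198$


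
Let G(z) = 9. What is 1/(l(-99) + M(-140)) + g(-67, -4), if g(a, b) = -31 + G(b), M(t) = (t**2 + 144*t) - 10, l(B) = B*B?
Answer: -203081/9231 ≈ -22.000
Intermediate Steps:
l(B) = B**2
M(t) = -10 + t**2 + 144*t
g(a, b) = -22 (g(a, b) = -31 + 9 = -22)
1/(l(-99) + M(-140)) + g(-67, -4) = 1/((-99)**2 + (-10 + (-140)**2 + 144*(-140))) - 22 = 1/(9801 + (-10 + 19600 - 20160)) - 22 = 1/(9801 - 570) - 22 = 1/9231 - 22 = -203081/9231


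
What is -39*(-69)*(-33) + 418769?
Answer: 329966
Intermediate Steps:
-39*(-69)*(-33) + 418769 = 2691*(-33) + 418769 = -88803 + 418769 = 329966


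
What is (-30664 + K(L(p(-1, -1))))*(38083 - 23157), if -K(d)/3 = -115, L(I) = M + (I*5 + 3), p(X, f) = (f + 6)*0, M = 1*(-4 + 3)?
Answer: -452541394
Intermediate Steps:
M = -1 (M = 1*(-1) = -1)
p(X, f) = 0 (p(X, f) = (6 + f)*0 = 0)
L(I) = 2 + 5*I (L(I) = -1 + (I*5 + 3) = -1 + (5*I + 3) = -1 + (3 + 5*I) = 2 + 5*I)
K(d) = 345 (K(d) = -3*(-115) = 345)
(-30664 + K(L(p(-1, -1))))*(38083 - 23157) = (-30664 + 345)*(38083 - 23157) = -30319*14926 = -452541394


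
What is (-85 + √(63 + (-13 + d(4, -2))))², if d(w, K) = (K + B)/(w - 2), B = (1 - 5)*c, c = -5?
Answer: (85 - √59)² ≈ 5978.2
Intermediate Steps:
B = 20 (B = (1 - 5)*(-5) = -4*(-5) = 20)
d(w, K) = (20 + K)/(-2 + w) (d(w, K) = (K + 20)/(w - 2) = (20 + K)/(-2 + w))
(-85 + √(63 + (-13 + d(4, -2))))² = (-85 + √(63 + (-13 + (20 - 2)/(-2 + 4))))² = (-85 + √(63 + (-13 + 18/2)))² = (-85 + √(63 + (-13 + (½)*18)))² = (-85 + √(63 + (-13 + 9)))² = (-85 + √(63 - 4))² = (-85 + √59)²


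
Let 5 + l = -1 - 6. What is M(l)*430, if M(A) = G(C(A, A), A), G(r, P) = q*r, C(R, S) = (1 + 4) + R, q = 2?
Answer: -6020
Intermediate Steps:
l = -12 (l = -5 + (-1 - 6) = -5 - 7 = -12)
C(R, S) = 5 + R
G(r, P) = 2*r
M(A) = 10 + 2*A (M(A) = 2*(5 + A) = 10 + 2*A)
M(l)*430 = (10 + 2*(-12))*430 = (10 - 24)*430 = -14*430 = -6020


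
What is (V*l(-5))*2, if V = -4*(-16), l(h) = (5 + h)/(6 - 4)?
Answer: 0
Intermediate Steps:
l(h) = 5/2 + h/2 (l(h) = (5 + h)/2 = (5 + h)*(½) = 5/2 + h/2)
V = 64
(V*l(-5))*2 = (64*(5/2 + (½)*(-5)))*2 = (64*(5/2 - 5/2))*2 = (64*0)*2 = 0*2 = 0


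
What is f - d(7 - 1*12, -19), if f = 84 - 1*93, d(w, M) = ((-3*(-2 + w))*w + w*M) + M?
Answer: 20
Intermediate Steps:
d(w, M) = M + M*w + w*(6 - 3*w) (d(w, M) = ((6 - 3*w)*w + M*w) + M = (w*(6 - 3*w) + M*w) + M = (M*w + w*(6 - 3*w)) + M = M + M*w + w*(6 - 3*w))
f = -9 (f = 84 - 93 = -9)
f - d(7 - 1*12, -19) = -9 - (-19 - 3*(7 - 1*12)² + 6*(7 - 1*12) - 19*(7 - 1*12)) = -9 - (-19 - 3*(7 - 12)² + 6*(7 - 12) - 19*(7 - 12)) = -9 - (-19 - 3*(-5)² + 6*(-5) - 19*(-5)) = -9 - (-19 - 3*25 - 30 + 95) = -9 - (-19 - 75 - 30 + 95) = -9 - 1*(-29) = -9 + 29 = 20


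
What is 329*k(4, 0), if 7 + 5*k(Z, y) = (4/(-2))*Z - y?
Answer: -987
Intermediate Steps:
k(Z, y) = -7/5 - 2*Z/5 - y/5 (k(Z, y) = -7/5 + ((4/(-2))*Z - y)/5 = -7/5 + ((4*(-½))*Z - y)/5 = -7/5 + (-2*Z - y)/5 = -7/5 + (-y - 2*Z)/5 = -7/5 + (-2*Z/5 - y/5) = -7/5 - 2*Z/5 - y/5)
329*k(4, 0) = 329*(-7/5 - ⅖*4 - ⅕*0) = 329*(-7/5 - 8/5 + 0) = 329*(-3) = -987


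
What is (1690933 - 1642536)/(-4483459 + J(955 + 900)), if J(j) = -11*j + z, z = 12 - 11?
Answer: -48397/4503863 ≈ -0.010746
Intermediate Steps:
z = 1
J(j) = 1 - 11*j (J(j) = -11*j + 1 = 1 - 11*j)
(1690933 - 1642536)/(-4483459 + J(955 + 900)) = (1690933 - 1642536)/(-4483459 + (1 - 11*(955 + 900))) = 48397/(-4483459 + (1 - 11*1855)) = 48397/(-4483459 + (1 - 20405)) = 48397/(-4483459 - 20404) = 48397/(-4503863) = 48397*(-1/4503863) = -48397/4503863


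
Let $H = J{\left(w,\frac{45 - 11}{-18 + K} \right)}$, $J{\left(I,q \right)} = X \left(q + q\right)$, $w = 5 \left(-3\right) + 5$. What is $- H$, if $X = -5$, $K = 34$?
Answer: $\frac{85}{4} \approx 21.25$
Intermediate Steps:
$w = -10$ ($w = -15 + 5 = -10$)
$J{\left(I,q \right)} = - 10 q$ ($J{\left(I,q \right)} = - 5 \left(q + q\right) = - 5 \cdot 2 q = - 10 q$)
$H = - \frac{85}{4}$ ($H = - 10 \frac{45 - 11}{-18 + 34} = - 10 \cdot \frac{34}{16} = - 10 \cdot 34 \cdot \frac{1}{16} = \left(-10\right) \frac{17}{8} = - \frac{85}{4} \approx -21.25$)
$- H = \left(-1\right) \left(- \frac{85}{4}\right) = \frac{85}{4}$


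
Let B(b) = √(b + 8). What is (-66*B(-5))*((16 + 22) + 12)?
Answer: -3300*√3 ≈ -5715.8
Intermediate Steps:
B(b) = √(8 + b)
(-66*B(-5))*((16 + 22) + 12) = (-66*√(8 - 5))*((16 + 22) + 12) = (-66*√3)*(38 + 12) = -66*√3*50 = -3300*√3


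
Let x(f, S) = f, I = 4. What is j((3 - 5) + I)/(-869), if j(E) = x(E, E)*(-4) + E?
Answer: 6/869 ≈ 0.0069045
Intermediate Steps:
j(E) = -3*E (j(E) = E*(-4) + E = -4*E + E = -3*E)
j((3 - 5) + I)/(-869) = -3*((3 - 5) + 4)/(-869) = -3*(-2 + 4)*(-1/869) = -3*2*(-1/869) = -6*(-1/869) = 6/869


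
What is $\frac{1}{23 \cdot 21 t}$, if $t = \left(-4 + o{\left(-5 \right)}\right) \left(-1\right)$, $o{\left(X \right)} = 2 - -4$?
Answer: $- \frac{1}{966} \approx -0.0010352$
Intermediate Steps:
$o{\left(X \right)} = 6$ ($o{\left(X \right)} = 2 + 4 = 6$)
$t = -2$ ($t = \left(-4 + 6\right) \left(-1\right) = 2 \left(-1\right) = -2$)
$\frac{1}{23 \cdot 21 t} = \frac{1}{23 \cdot 21 \left(-2\right)} = \frac{1}{483 \left(-2\right)} = \frac{1}{-966} = - \frac{1}{966}$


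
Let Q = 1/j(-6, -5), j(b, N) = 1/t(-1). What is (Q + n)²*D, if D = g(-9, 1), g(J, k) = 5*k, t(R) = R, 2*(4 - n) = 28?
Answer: 605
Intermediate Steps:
n = -10 (n = 4 - ½*28 = 4 - 14 = -10)
D = 5 (D = 5*1 = 5)
j(b, N) = -1 (j(b, N) = 1/(-1) = -1)
Q = -1 (Q = 1/(-1) = -1)
(Q + n)²*D = (-1 - 10)²*5 = (-11)²*5 = 121*5 = 605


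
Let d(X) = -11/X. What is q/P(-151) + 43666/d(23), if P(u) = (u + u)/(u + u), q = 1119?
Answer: -992009/11 ≈ -90183.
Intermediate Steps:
P(u) = 1 (P(u) = (2*u)/((2*u)) = (2*u)*(1/(2*u)) = 1)
q/P(-151) + 43666/d(23) = 1119/1 + 43666/((-11/23)) = 1119*1 + 43666/((-11*1/23)) = 1119 + 43666/(-11/23) = 1119 + 43666*(-23/11) = 1119 - 1004318/11 = -992009/11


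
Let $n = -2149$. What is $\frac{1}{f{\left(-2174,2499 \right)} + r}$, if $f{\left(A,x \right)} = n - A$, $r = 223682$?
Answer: $\frac{1}{223707} \approx 4.4701 \cdot 10^{-6}$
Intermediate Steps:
$f{\left(A,x \right)} = -2149 - A$
$\frac{1}{f{\left(-2174,2499 \right)} + r} = \frac{1}{\left(-2149 - -2174\right) + 223682} = \frac{1}{\left(-2149 + 2174\right) + 223682} = \frac{1}{25 + 223682} = \frac{1}{223707}$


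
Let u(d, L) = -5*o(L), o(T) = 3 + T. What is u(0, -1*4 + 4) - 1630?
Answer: -1645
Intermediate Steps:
u(d, L) = -15 - 5*L (u(d, L) = -5*(3 + L) = -15 - 5*L)
u(0, -1*4 + 4) - 1630 = (-15 - 5*(-1*4 + 4)) - 1630 = (-15 - 5*(-4 + 4)) - 1630 = (-15 - 5*0) - 1630 = (-15 + 0) - 1630 = -15 - 1630 = -1645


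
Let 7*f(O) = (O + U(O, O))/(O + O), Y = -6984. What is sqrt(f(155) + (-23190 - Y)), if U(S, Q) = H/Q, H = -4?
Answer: I*sqrt(76312097106)/2170 ≈ 127.3*I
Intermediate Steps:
U(S, Q) = -4/Q
f(O) = (O - 4/O)/(14*O) (f(O) = ((O - 4/O)/(O + O))/7 = ((O - 4/O)/((2*O)))/7 = ((O - 4/O)*(1/(2*O)))/7 = ((O - 4/O)/(2*O))/7 = (O - 4/O)/(14*O))
sqrt(f(155) + (-23190 - Y)) = sqrt((1/14)*(-4 + 155**2)/155**2 + (-23190 - 1*(-6984))) = sqrt((1/14)*(1/24025)*(-4 + 24025) + (-23190 + 6984)) = sqrt((1/14)*(1/24025)*24021 - 16206) = sqrt(24021/336350 - 16206) = sqrt(-5450864079/336350) = I*sqrt(76312097106)/2170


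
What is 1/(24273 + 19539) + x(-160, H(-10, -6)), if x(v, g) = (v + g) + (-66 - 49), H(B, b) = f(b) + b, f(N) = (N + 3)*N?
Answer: -11522555/43812 ≈ -263.00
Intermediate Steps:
f(N) = N*(3 + N) (f(N) = (3 + N)*N = N*(3 + N))
H(B, b) = b + b*(3 + b) (H(B, b) = b*(3 + b) + b = b + b*(3 + b))
x(v, g) = -115 + g + v (x(v, g) = (g + v) - 115 = -115 + g + v)
1/(24273 + 19539) + x(-160, H(-10, -6)) = 1/(24273 + 19539) + (-115 - 6*(4 - 6) - 160) = 1/43812 + (-115 - 6*(-2) - 160) = 1/43812 + (-115 + 12 - 160) = 1/43812 - 263 = -11522555/43812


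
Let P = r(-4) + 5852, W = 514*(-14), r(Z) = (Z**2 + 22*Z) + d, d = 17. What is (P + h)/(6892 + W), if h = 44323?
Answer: -6265/38 ≈ -164.87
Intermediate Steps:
r(Z) = 17 + Z**2 + 22*Z (r(Z) = (Z**2 + 22*Z) + 17 = 17 + Z**2 + 22*Z)
W = -7196
P = 5797 (P = (17 + (-4)**2 + 22*(-4)) + 5852 = (17 + 16 - 88) + 5852 = -55 + 5852 = 5797)
(P + h)/(6892 + W) = (5797 + 44323)/(6892 - 7196) = 50120/(-304) = 50120*(-1/304) = -6265/38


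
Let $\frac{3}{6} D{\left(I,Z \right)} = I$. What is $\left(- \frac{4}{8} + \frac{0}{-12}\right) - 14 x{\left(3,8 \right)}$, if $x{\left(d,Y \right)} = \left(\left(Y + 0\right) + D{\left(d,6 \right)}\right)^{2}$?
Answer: $- \frac{5489}{2} \approx -2744.5$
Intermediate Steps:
$D{\left(I,Z \right)} = 2 I$
$x{\left(d,Y \right)} = \left(Y + 2 d\right)^{2}$ ($x{\left(d,Y \right)} = \left(\left(Y + 0\right) + 2 d\right)^{2} = \left(Y + 2 d\right)^{2}$)
$\left(- \frac{4}{8} + \frac{0}{-12}\right) - 14 x{\left(3,8 \right)} = \left(- \frac{4}{8} + \frac{0}{-12}\right) - 14 \left(8 + 2 \cdot 3\right)^{2} = \left(\left(-4\right) \frac{1}{8} + 0 \left(- \frac{1}{12}\right)\right) - 14 \left(8 + 6\right)^{2} = \left(- \frac{1}{2} + 0\right) - 14 \cdot 14^{2} = - \frac{1}{2} - 2744 = - \frac{5489}{2}$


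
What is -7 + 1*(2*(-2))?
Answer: -11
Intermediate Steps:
-7 + 1*(2*(-2)) = -7 + 1*(-4) = -7 - 4 = -11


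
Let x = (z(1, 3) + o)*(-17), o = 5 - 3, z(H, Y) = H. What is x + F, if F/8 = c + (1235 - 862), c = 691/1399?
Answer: 4108795/1399 ≈ 2937.0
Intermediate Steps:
c = 691/1399 (c = 691*(1/1399) = 691/1399 ≈ 0.49392)
o = 2
x = -51 (x = (1 + 2)*(-17) = 3*(-17) = -51)
F = 4180144/1399 (F = 8*(691/1399 + (1235 - 862)) = 8*(691/1399 + 373) = 8*(522518/1399) = 4180144/1399 ≈ 2988.0)
x + F = -51 + 4180144/1399 = 4108795/1399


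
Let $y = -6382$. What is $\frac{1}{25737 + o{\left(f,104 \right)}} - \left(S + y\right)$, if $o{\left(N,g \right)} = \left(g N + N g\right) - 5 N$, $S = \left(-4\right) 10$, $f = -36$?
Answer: $\frac{118351039}{18429} \approx 6422.0$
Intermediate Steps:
$S = -40$
$o{\left(N,g \right)} = - 5 N + 2 N g$ ($o{\left(N,g \right)} = \left(N g + N g\right) - 5 N = 2 N g - 5 N = - 5 N + 2 N g$)
$\frac{1}{25737 + o{\left(f,104 \right)}} - \left(S + y\right) = \frac{1}{25737 - 36 \left(-5 + 2 \cdot 104\right)} - \left(-40 - 6382\right) = \frac{1}{25737 - 36 \left(-5 + 208\right)} - -6422 = \frac{1}{25737 - 7308} + 6422 = \frac{1}{18429} + 6422 = \frac{118351039}{18429}$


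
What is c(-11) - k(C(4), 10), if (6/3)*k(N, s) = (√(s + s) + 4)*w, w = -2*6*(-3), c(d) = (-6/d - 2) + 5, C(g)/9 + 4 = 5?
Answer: -753/11 - 36*√5 ≈ -148.95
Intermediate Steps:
C(g) = 9 (C(g) = -36 + 9*5 = -36 + 45 = 9)
c(d) = 3 - 6/d (c(d) = (-2 - 6/d) + 5 = 3 - 6/d)
w = 36 (w = -12*(-3) = 36)
k(N, s) = 72 + 18*√2*√s (k(N, s) = ((√(s + s) + 4)*36)/2 = ((√(2*s) + 4)*36)/2 = ((√2*√s + 4)*36)/2 = ((4 + √2*√s)*36)/2 = (144 + 36*√2*√s)/2 = 72 + 18*√2*√s)
c(-11) - k(C(4), 10) = (3 - 6/(-11)) - (72 + 18*√2*√10) = (3 - 6*(-1/11)) - (72 + 36*√5) = (3 + 6/11) + (-72 - 36*√5) = 39/11 + (-72 - 36*√5) = -753/11 - 36*√5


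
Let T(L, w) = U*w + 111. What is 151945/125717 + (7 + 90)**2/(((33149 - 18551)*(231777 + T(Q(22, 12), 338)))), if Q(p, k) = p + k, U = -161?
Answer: 393646167102953/325695919462020 ≈ 1.2086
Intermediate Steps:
Q(p, k) = k + p
T(L, w) = 111 - 161*w (T(L, w) = -161*w + 111 = 111 - 161*w)
151945/125717 + (7 + 90)**2/(((33149 - 18551)*(231777 + T(Q(22, 12), 338)))) = 151945/125717 + (7 + 90)**2/(((33149 - 18551)*(231777 + (111 - 161*338)))) = 151945*(1/125717) + 97**2/((14598*(231777 + (111 - 54418)))) = 151945/125717 + 9409/((14598*(231777 - 54307))) = 151945/125717 + 9409/((14598*177470)) = 151945/125717 + 9409/2590707060 = 393646167102953/325695919462020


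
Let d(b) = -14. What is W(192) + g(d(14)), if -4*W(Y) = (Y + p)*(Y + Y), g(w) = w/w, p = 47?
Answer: -22943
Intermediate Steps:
g(w) = 1
W(Y) = -Y*(47 + Y)/2 (W(Y) = -(Y + 47)*(Y + Y)/4 = -(47 + Y)*2*Y/4 = -Y*(47 + Y)/2)
W(192) + g(d(14)) = -1/2*192*(47 + 192) + 1 = -1/2*192*239 + 1 = -22944 + 1 = -22943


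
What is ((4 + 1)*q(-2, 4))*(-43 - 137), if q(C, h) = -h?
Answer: 3600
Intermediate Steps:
((4 + 1)*q(-2, 4))*(-43 - 137) = ((4 + 1)*(-1*4))*(-43 - 137) = (5*(-4))*(-180) = -20*(-180) = 3600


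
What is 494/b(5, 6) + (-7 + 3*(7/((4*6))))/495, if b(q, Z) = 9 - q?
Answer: 489011/3960 ≈ 123.49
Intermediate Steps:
494/b(5, 6) + (-7 + 3*(7/((4*6))))/495 = 494/(9 - 1*5) + (-7 + 3*(7/((4*6))))/495 = 494/(9 - 5) + (-7 + 3*(7/24))*(1/495) = 494/4 + (-7 + 3*(7*(1/24)))*(1/495) = 494*(¼) + (-7 + 3*(7/24))*(1/495) = 247/2 + (-7 + 7/8)*(1/495) = 247/2 - 49/8*1/495 = 247/2 - 49/3960 = 489011/3960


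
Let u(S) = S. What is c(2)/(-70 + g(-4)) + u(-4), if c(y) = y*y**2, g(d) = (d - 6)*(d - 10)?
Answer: -136/35 ≈ -3.8857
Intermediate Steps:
g(d) = (-10 + d)*(-6 + d) (g(d) = (-6 + d)*(-10 + d) = (-10 + d)*(-6 + d))
c(y) = y**3
c(2)/(-70 + g(-4)) + u(-4) = 2**3/(-70 + (60 + (-4)**2 - 16*(-4))) - 4 = 8/(-70 + (60 + 16 + 64)) - 4 = 8/(-70 + 140) - 4 = 8/70 - 4 = (1/70)*8 - 4 = 4/35 - 4 = -136/35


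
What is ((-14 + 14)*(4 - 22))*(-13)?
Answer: 0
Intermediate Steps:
((-14 + 14)*(4 - 22))*(-13) = (0*(-18))*(-13) = 0*(-13) = 0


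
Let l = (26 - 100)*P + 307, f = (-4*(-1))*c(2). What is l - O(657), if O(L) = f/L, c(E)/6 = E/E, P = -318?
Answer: 5220733/219 ≈ 23839.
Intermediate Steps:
c(E) = 6 (c(E) = 6*(E/E) = 6*1 = 6)
f = 24 (f = -4*(-1)*6 = 4*6 = 24)
O(L) = 24/L
l = 23839 (l = (26 - 100)*(-318) + 307 = -74*(-318) + 307 = 23532 + 307 = 23839)
l - O(657) = 23839 - 24/657 = 23839 - 1*8/219 = 23839 - 8/219 = 5220733/219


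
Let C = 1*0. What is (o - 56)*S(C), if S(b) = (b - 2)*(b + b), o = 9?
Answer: 0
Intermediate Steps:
C = 0
S(b) = 2*b*(-2 + b) (S(b) = (-2 + b)*(2*b) = 2*b*(-2 + b))
(o - 56)*S(C) = (9 - 56)*(2*0*(-2 + 0)) = -94*0*(-2) = -47*0 = 0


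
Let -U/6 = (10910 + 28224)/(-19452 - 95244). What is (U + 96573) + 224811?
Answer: 3071807839/9558 ≈ 3.2139e+5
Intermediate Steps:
U = 19567/9558 (U = -6*(10910 + 28224)/(-19452 - 95244) = -234804/(-114696) = -234804*(-1)/114696 = -6*(-19567/57348) = 19567/9558 ≈ 2.0472)
(U + 96573) + 224811 = (19567/9558 + 96573) + 224811 = 923064301/9558 + 224811 = 3071807839/9558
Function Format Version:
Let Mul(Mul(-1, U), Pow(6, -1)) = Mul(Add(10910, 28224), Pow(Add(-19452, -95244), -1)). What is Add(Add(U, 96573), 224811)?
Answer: Rational(3071807839, 9558) ≈ 3.2139e+5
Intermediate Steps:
U = Rational(19567, 9558) (U = Mul(-6, Mul(Add(10910, 28224), Pow(Add(-19452, -95244), -1))) = Mul(-6, Mul(39134, Pow(-114696, -1))) = Mul(-6, Mul(39134, Rational(-1, 114696))) = Mul(-6, Rational(-19567, 57348)) = Rational(19567, 9558) ≈ 2.0472)
Add(Add(U, 96573), 224811) = Add(Add(Rational(19567, 9558), 96573), 224811) = Add(Rational(923064301, 9558), 224811) = Rational(3071807839, 9558)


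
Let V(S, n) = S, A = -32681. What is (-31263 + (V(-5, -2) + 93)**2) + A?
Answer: -56200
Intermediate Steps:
(-31263 + (V(-5, -2) + 93)**2) + A = (-31263 + (-5 + 93)**2) - 32681 = (-31263 + 88**2) - 32681 = (-31263 + 7744) - 32681 = -23519 - 32681 = -56200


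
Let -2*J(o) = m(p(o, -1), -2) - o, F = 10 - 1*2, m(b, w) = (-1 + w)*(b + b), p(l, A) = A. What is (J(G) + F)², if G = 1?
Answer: 121/4 ≈ 30.250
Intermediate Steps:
m(b, w) = 2*b*(-1 + w) (m(b, w) = (-1 + w)*(2*b) = 2*b*(-1 + w))
F = 8 (F = 10 - 2 = 8)
J(o) = -3 + o/2 (J(o) = -(2*(-1)*(-1 - 2) - o)/2 = -(2*(-1)*(-3) - o)/2 = -(6 - o)/2 = -3 + o/2)
(J(G) + F)² = ((-3 + (½)*1) + 8)² = ((-3 + ½) + 8)² = (-5/2 + 8)² = (11/2)² = 121/4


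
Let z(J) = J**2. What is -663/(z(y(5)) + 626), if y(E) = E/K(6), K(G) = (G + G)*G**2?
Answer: -123731712/116826649 ≈ -1.0591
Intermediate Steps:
K(G) = 2*G**3 (K(G) = (2*G)*G**2 = 2*G**3)
y(E) = E/432 (y(E) = E/((2*6**3)) = E/((2*216)) = E/432)
-663/(z(y(5)) + 626) = -663/(((1/432)*5)**2 + 626) = -663/((5/432)**2 + 626) = -663/(25/186624 + 626) = -663/116826649/186624 = -663*186624/116826649 = -123731712/116826649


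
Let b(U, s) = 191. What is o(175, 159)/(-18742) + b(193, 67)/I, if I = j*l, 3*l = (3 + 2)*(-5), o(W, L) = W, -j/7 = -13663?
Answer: -429168541/44812590550 ≈ -0.0095770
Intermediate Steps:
j = 95641 (j = -7*(-13663) = 95641)
l = -25/3 (l = ((3 + 2)*(-5))/3 = (5*(-5))/3 = (⅓)*(-25) = -25/3 ≈ -8.3333)
I = -2391025/3 (I = 95641*(-25/3) = -2391025/3 ≈ -7.9701e+5)
o(175, 159)/(-18742) + b(193, 67)/I = 175/(-18742) + 191/(-2391025/3) = 175*(-1/18742) + 191*(-3/2391025) = -175/18742 - 573/2391025 = -429168541/44812590550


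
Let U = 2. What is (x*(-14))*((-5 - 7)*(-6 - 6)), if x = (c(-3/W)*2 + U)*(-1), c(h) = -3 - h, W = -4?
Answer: -11088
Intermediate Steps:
x = 11/2 (x = ((-3 - (-3)/(-4))*2 + 2)*(-1) = ((-3 - (-3)*(-1)/4)*2 + 2)*(-1) = ((-3 - 1*3/4)*2 + 2)*(-1) = ((-3 - 3/4)*2 + 2)*(-1) = (-15/4*2 + 2)*(-1) = (-15/2 + 2)*(-1) = -11/2*(-1) = 11/2 ≈ 5.5000)
(x*(-14))*((-5 - 7)*(-6 - 6)) = ((11/2)*(-14))*((-5 - 7)*(-6 - 6)) = -(-924)*(-12) = -77*144 = -11088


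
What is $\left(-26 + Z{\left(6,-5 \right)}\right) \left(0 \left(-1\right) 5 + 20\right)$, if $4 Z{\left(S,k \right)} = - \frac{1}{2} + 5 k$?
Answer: $- \frac{1295}{2} \approx -647.5$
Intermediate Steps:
$Z{\left(S,k \right)} = - \frac{1}{8} + \frac{5 k}{4}$ ($Z{\left(S,k \right)} = \frac{- \frac{1}{2} + 5 k}{4} = - \frac{1}{8} + \frac{5 k}{4}$)
$\left(-26 + Z{\left(6,-5 \right)}\right) \left(0 \left(-1\right) 5 + 20\right) = \left(-26 + \left(- \frac{1}{8} + \frac{5}{4} \left(-5\right)\right)\right) \left(0 \left(-1\right) 5 + 20\right) = \left(-26 - \frac{51}{8}\right) \left(0 \cdot 5 + 20\right) = \left(-26 - \frac{51}{8}\right) \left(0 + 20\right) = \left(- \frac{259}{8}\right) 20 = - \frac{1295}{2}$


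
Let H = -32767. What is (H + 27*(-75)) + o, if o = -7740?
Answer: -42532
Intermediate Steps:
(H + 27*(-75)) + o = (-32767 + 27*(-75)) - 7740 = (-32767 - 2025) - 7740 = -34792 - 7740 = -42532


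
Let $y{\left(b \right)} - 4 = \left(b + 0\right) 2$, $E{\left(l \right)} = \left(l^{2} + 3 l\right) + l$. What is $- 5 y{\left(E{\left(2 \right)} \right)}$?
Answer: $-140$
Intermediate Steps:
$E{\left(l \right)} = l^{2} + 4 l$
$y{\left(b \right)} = 4 + 2 b$ ($y{\left(b \right)} = 4 + \left(b + 0\right) 2 = 4 + b 2 = 4 + 2 b$)
$- 5 y{\left(E{\left(2 \right)} \right)} = - 5 \left(4 + 2 \cdot 2 \left(4 + 2\right)\right) = - 5 \left(4 + 2 \cdot 2 \cdot 6\right) = - 5 \left(4 + 2 \cdot 12\right) = - 5 \left(4 + 24\right) = \left(-5\right) 28 = -140$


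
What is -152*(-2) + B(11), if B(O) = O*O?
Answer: 425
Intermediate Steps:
B(O) = O²
-152*(-2) + B(11) = -152*(-2) + 11² = 304 + 121 = 425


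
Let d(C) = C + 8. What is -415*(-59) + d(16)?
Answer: 24509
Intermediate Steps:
d(C) = 8 + C
-415*(-59) + d(16) = -415*(-59) + (8 + 16) = 24485 + 24 = 24509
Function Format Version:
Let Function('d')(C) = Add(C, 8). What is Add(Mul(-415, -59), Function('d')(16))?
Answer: 24509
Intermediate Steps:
Function('d')(C) = Add(8, C)
Add(Mul(-415, -59), Function('d')(16)) = Add(Mul(-415, -59), Add(8, 16)) = Add(24485, 24) = 24509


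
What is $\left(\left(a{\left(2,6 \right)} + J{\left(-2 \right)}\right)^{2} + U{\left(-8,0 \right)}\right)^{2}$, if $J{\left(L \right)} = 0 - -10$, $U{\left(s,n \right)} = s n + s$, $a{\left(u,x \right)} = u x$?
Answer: $226576$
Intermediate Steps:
$U{\left(s,n \right)} = s + n s$ ($U{\left(s,n \right)} = n s + s = s + n s$)
$J{\left(L \right)} = 10$ ($J{\left(L \right)} = 0 + 10 = 10$)
$\left(\left(a{\left(2,6 \right)} + J{\left(-2 \right)}\right)^{2} + U{\left(-8,0 \right)}\right)^{2} = \left(\left(2 \cdot 6 + 10\right)^{2} - 8 \left(1 + 0\right)\right)^{2} = \left(\left(12 + 10\right)^{2} - 8\right)^{2} = \left(22^{2} - 8\right)^{2} = \left(484 - 8\right)^{2} = 476^{2} = 226576$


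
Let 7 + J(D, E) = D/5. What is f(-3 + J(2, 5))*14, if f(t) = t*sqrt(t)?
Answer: -2688*I*sqrt(15)/25 ≈ -416.42*I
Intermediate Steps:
J(D, E) = -7 + D/5
f(t) = t**(3/2)
f(-3 + J(2, 5))*14 = (-3 + (-7 + (1/5)*2))**(3/2)*14 = (-3 + (-7 + 2/5))**(3/2)*14 = (-3 - 33/5)**(3/2)*14 = (-48/5)**(3/2)*14 = -192*I*sqrt(15)/25*14 = -2688*I*sqrt(15)/25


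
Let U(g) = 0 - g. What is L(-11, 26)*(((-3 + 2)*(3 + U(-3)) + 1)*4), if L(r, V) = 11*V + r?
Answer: -5500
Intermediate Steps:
L(r, V) = r + 11*V
U(g) = -g
L(-11, 26)*(((-3 + 2)*(3 + U(-3)) + 1)*4) = (-11 + 11*26)*(((-3 + 2)*(3 - 1*(-3)) + 1)*4) = (-11 + 286)*((-(3 + 3) + 1)*4) = 275*((-1*6 + 1)*4) = 275*((-6 + 1)*4) = 275*(-5*4) = 275*(-20) = -5500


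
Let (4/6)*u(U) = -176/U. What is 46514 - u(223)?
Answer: 10372886/223 ≈ 46515.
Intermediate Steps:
u(U) = -264/U (u(U) = 3*(-176/U)/2 = -264/U)
46514 - u(223) = 46514 - (-264)/223 = 46514 - 1*(-264/223) = 46514 + 264/223 = 10372886/223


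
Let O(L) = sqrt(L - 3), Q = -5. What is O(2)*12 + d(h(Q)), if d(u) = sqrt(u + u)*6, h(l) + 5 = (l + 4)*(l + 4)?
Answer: 12*I*(1 + sqrt(2)) ≈ 28.971*I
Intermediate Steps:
h(l) = -5 + (4 + l)**2 (h(l) = -5 + (l + 4)*(l + 4) = -5 + (4 + l)*(4 + l) = -5 + (4 + l)**2)
d(u) = 6*sqrt(2)*sqrt(u) (d(u) = sqrt(2*u)*6 = (sqrt(2)*sqrt(u))*6 = 6*sqrt(2)*sqrt(u))
O(L) = sqrt(-3 + L)
O(2)*12 + d(h(Q)) = sqrt(-3 + 2)*12 + 6*sqrt(2)*sqrt(-5 + (4 - 5)**2) = sqrt(-1)*12 + 6*sqrt(2)*sqrt(-5 + (-1)**2) = I*12 + 6*sqrt(2)*sqrt(-5 + 1) = 12*I + 6*sqrt(2)*sqrt(-4) = 12*I + 6*sqrt(2)*(2*I) = 12*I + 12*I*sqrt(2)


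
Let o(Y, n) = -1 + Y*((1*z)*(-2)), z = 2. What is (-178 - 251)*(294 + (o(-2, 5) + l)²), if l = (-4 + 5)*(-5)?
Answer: -127842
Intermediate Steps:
l = -5 (l = 1*(-5) = -5)
o(Y, n) = -1 - 4*Y (o(Y, n) = -1 + Y*((1*2)*(-2)) = -1 + Y*(2*(-2)) = -1 + Y*(-4) = -1 - 4*Y)
(-178 - 251)*(294 + (o(-2, 5) + l)²) = (-178 - 251)*(294 + ((-1 - 4*(-2)) - 5)²) = -429*(294 + ((-1 + 8) - 5)²) = -429*(294 + (7 - 5)²) = -429*(294 + 2²) = -429*(294 + 4) = -429*298 = -127842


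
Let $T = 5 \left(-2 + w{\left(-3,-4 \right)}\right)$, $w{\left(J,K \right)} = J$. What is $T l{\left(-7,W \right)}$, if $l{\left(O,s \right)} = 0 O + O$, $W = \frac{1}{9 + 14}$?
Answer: $175$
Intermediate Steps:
$W = \frac{1}{23} \approx 0.043478$
$l{\left(O,s \right)} = O$ ($l{\left(O,s \right)} = 0 + O = O$)
$T = -25$ ($T = 5 \left(-2 - 3\right) = 5 \left(-5\right) = -25$)
$T l{\left(-7,W \right)} = \left(-25\right) \left(-7\right) = 175$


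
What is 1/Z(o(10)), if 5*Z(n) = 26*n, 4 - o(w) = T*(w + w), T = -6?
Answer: 5/3224 ≈ 0.0015509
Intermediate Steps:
o(w) = 4 + 12*w (o(w) = 4 - (-6)*(w + w) = 4 - (-6)*2*w = 4 - (-12)*w = 4 + 12*w)
Z(n) = 26*n/5 (Z(n) = (26*n)/5 = 26*n/5)
1/Z(o(10)) = 1/(26*(4 + 12*10)/5) = 1/(26*(4 + 120)/5) = 1/((26/5)*124) = 1/(3224/5) = 5/3224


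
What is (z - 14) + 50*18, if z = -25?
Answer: 861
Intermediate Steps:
(z - 14) + 50*18 = (-25 - 14) + 50*18 = -39 + 900 = 861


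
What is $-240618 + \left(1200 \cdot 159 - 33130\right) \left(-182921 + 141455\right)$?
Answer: $-6538184838$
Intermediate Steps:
$-240618 + \left(1200 \cdot 159 - 33130\right) \left(-182921 + 141455\right) = -240618 + \left(190800 - 33130\right) \left(-41466\right) = -240618 + 157670 \left(-41466\right) = -240618 - 6537944220 = -6538184838$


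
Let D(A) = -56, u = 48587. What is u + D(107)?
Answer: 48531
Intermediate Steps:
u + D(107) = 48587 - 56 = 48531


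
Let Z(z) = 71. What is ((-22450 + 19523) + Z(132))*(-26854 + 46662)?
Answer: -56571648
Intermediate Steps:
((-22450 + 19523) + Z(132))*(-26854 + 46662) = ((-22450 + 19523) + 71)*(-26854 + 46662) = (-2927 + 71)*19808 = -2856*19808 = -56571648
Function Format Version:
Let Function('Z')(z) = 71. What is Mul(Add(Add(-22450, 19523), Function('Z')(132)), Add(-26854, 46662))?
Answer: -56571648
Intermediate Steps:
Mul(Add(Add(-22450, 19523), Function('Z')(132)), Add(-26854, 46662)) = Mul(Add(Add(-22450, 19523), 71), Add(-26854, 46662)) = Mul(Add(-2927, 71), 19808) = Mul(-2856, 19808) = -56571648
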